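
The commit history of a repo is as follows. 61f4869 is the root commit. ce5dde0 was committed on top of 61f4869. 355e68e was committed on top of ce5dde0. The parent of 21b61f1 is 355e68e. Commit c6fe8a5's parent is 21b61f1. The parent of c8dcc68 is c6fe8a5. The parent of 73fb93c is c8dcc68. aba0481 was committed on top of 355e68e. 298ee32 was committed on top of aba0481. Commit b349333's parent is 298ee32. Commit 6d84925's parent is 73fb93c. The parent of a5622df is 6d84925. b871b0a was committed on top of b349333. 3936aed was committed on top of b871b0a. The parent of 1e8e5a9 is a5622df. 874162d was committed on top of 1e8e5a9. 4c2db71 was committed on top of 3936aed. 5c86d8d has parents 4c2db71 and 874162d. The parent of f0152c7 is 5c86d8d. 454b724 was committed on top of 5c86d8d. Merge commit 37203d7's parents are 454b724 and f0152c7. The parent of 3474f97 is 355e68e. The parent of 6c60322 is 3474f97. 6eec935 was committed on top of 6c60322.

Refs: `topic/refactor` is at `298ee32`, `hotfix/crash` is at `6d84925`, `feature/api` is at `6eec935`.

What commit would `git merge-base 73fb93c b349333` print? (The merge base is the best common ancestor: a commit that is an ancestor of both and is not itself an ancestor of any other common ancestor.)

355e68e

Ancestors of 73fb93c: {21b61f1, 355e68e, 61f4869, 73fb93c, c6fe8a5, c8dcc68, ce5dde0}.
Ancestors of b349333: {298ee32, 355e68e, 61f4869, aba0481, b349333, ce5dde0}.
Common ancestors: {355e68e, 61f4869, ce5dde0}.
Among these, 355e68e is not an ancestor of any other common ancestor — it is the merge base.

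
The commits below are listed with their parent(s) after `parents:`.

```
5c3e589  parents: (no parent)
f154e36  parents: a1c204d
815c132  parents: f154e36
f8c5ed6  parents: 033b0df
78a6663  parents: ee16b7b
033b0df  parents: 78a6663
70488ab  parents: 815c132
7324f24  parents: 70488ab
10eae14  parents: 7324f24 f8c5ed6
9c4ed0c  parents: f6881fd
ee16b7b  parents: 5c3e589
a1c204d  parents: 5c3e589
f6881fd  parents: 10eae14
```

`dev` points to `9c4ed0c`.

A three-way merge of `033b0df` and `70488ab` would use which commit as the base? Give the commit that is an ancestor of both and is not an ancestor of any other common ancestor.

Ancestors of 033b0df: {033b0df, 5c3e589, 78a6663, ee16b7b}.
Ancestors of 70488ab: {5c3e589, 70488ab, 815c132, a1c204d, f154e36}.
Common ancestors: {5c3e589}.
The only common ancestor is 5c3e589, so it is the merge base.

5c3e589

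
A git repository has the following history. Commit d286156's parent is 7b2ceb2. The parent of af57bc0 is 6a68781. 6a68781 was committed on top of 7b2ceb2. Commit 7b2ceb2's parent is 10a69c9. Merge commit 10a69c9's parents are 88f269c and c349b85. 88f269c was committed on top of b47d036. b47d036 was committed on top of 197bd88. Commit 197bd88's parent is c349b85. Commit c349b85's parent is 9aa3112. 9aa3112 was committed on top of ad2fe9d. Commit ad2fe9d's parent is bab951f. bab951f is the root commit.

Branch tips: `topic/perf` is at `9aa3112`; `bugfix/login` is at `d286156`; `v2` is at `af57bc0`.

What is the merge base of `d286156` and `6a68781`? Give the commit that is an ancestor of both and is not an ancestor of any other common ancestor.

Ancestors of d286156: {10a69c9, 197bd88, 7b2ceb2, 88f269c, 9aa3112, ad2fe9d, b47d036, bab951f, c349b85, d286156}.
Ancestors of 6a68781: {10a69c9, 197bd88, 6a68781, 7b2ceb2, 88f269c, 9aa3112, ad2fe9d, b47d036, bab951f, c349b85}.
Common ancestors: {10a69c9, 197bd88, 7b2ceb2, 88f269c, 9aa3112, ad2fe9d, b47d036, bab951f, c349b85}.
Among these, 7b2ceb2 is not an ancestor of any other common ancestor — it is the merge base.

7b2ceb2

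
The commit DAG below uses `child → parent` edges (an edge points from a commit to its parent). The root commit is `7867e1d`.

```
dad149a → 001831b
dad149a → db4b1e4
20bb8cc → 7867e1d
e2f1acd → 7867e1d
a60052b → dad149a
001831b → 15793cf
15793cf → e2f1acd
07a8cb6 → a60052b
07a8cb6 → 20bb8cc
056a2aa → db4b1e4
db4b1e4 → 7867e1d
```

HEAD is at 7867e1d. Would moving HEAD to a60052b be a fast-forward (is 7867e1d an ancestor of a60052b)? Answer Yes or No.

A fast-forward from 7867e1d to a60052b is possible iff 7867e1d is an ancestor of a60052b.
Ancestors of a60052b: {001831b, 15793cf, 7867e1d, a60052b, dad149a, db4b1e4, e2f1acd}.
7867e1d is among them, so fast-forward is possible.

Yes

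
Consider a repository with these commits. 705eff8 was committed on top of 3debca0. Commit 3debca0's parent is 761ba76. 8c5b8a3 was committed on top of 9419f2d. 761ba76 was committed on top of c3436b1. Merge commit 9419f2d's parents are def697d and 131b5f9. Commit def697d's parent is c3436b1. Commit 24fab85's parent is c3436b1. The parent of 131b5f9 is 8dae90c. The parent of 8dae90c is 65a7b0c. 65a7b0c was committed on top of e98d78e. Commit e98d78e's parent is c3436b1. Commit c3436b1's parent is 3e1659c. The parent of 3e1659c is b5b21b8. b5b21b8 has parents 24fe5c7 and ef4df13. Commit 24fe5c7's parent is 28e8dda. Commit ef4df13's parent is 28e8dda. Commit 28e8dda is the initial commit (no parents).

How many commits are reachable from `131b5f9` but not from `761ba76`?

Reachable from 131b5f9: {131b5f9, 24fe5c7, 28e8dda, 3e1659c, 65a7b0c, 8dae90c, b5b21b8, c3436b1, e98d78e, ef4df13}.
Reachable from 761ba76: {24fe5c7, 28e8dda, 3e1659c, 761ba76, b5b21b8, c3436b1, ef4df13}.
In 131b5f9's history but not 761ba76's: {131b5f9, 65a7b0c, 8dae90c, e98d78e} — 4 commits.

4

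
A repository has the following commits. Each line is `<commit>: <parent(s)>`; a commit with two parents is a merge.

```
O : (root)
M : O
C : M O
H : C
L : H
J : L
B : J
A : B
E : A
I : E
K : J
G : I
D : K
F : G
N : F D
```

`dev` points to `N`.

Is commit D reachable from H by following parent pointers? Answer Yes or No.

No

Ancestors of H: {C, H, M, O}.
D is not in that set, so it is not an ancestor of H.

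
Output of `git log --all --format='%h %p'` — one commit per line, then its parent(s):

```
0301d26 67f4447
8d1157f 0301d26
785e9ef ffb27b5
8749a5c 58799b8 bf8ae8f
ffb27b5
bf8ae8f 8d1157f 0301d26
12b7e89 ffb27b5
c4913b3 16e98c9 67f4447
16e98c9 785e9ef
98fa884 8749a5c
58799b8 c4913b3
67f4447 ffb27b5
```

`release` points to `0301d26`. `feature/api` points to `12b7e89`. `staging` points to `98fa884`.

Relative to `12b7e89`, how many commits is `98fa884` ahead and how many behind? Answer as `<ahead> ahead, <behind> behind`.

10 ahead, 1 behind

Reachable from 98fa884: {0301d26, 16e98c9, 58799b8, 67f4447, 785e9ef, 8749a5c, 8d1157f, 98fa884, bf8ae8f, c4913b3, ffb27b5}.
Reachable from 12b7e89: {12b7e89, ffb27b5}.
Only in 98fa884's history (ahead): {0301d26, 16e98c9, 58799b8, 67f4447, 785e9ef, 8749a5c, 8d1157f, 98fa884, bf8ae8f, c4913b3} — 10.
Only in 12b7e89's history (behind): {12b7e89} — 1.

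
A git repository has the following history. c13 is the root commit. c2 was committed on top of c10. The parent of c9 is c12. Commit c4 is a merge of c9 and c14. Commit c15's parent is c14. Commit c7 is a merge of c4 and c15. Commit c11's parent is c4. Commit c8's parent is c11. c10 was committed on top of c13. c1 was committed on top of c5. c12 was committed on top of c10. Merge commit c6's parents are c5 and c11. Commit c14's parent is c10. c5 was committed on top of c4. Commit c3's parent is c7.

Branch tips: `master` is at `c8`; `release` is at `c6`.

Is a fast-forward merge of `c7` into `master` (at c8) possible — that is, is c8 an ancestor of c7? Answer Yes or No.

No

A fast-forward from c8 to c7 is possible iff c8 is an ancestor of c7.
Ancestors of c7: {c10, c12, c13, c14, c15, c4, c7, c9}.
c8 is not among them, so fast-forward is not possible.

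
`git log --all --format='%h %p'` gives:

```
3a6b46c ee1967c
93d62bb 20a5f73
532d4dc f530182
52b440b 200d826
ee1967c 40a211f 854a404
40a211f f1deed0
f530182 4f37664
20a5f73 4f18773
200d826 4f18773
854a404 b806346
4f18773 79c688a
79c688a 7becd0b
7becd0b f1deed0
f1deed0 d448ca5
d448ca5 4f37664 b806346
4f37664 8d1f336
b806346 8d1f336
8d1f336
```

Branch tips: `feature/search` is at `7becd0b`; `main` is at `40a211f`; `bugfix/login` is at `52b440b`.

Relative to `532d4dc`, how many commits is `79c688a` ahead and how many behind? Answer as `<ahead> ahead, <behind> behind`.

5 ahead, 2 behind

Reachable from 79c688a: {4f37664, 79c688a, 7becd0b, 8d1f336, b806346, d448ca5, f1deed0}.
Reachable from 532d4dc: {4f37664, 532d4dc, 8d1f336, f530182}.
Only in 79c688a's history (ahead): {79c688a, 7becd0b, b806346, d448ca5, f1deed0} — 5.
Only in 532d4dc's history (behind): {532d4dc, f530182} — 2.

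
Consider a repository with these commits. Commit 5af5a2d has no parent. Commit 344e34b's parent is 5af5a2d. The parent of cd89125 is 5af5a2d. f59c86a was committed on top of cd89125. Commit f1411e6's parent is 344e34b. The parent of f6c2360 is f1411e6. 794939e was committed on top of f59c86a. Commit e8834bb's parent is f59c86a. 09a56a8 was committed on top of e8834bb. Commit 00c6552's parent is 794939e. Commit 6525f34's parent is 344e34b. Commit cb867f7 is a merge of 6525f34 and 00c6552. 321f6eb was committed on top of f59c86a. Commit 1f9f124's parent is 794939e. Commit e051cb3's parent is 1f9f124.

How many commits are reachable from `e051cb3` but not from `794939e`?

Reachable from e051cb3: {1f9f124, 5af5a2d, 794939e, cd89125, e051cb3, f59c86a}.
Reachable from 794939e: {5af5a2d, 794939e, cd89125, f59c86a}.
In e051cb3's history but not 794939e's: {1f9f124, e051cb3} — 2 commits.

2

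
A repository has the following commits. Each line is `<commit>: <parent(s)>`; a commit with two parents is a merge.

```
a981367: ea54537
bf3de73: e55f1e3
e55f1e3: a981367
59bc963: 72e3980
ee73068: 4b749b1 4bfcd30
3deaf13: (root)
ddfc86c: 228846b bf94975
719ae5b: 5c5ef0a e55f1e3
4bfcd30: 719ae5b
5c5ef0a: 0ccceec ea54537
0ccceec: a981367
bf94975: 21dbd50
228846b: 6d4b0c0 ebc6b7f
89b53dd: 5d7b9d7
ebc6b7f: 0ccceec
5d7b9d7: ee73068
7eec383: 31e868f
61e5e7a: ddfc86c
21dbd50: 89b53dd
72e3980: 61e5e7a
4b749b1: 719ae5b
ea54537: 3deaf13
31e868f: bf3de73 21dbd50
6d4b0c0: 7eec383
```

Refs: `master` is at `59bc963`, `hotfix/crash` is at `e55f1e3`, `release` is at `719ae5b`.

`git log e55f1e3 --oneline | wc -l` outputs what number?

4

Walking parent pointers from e55f1e3: reachable set = {3deaf13, a981367, e55f1e3, ea54537}.
That is 4 commits.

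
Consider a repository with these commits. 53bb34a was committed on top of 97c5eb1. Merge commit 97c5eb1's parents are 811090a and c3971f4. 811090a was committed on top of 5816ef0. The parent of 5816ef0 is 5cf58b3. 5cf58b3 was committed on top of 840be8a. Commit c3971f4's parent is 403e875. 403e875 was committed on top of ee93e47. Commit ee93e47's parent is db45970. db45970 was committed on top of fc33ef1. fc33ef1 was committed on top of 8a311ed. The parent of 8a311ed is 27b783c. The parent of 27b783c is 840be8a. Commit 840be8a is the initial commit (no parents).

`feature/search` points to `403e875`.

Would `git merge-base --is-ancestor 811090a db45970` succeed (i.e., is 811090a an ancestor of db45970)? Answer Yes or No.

Ancestors of db45970: {27b783c, 840be8a, 8a311ed, db45970, fc33ef1}.
811090a is not in that set, so it is not an ancestor of db45970.

No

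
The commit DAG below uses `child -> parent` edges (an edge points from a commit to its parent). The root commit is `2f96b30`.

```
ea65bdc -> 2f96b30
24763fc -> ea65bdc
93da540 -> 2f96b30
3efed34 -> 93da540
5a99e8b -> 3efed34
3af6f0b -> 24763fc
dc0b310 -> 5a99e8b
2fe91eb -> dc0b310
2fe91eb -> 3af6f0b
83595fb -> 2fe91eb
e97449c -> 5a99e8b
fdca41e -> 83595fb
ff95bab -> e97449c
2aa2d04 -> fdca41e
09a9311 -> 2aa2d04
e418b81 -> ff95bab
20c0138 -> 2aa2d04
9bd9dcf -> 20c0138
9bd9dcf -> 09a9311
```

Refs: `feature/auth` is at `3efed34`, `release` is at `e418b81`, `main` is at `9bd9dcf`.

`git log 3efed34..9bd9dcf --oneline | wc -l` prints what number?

Reachable from 9bd9dcf: {09a9311, 20c0138, 24763fc, 2aa2d04, 2f96b30, 2fe91eb, 3af6f0b, 3efed34, 5a99e8b, 83595fb, 93da540, 9bd9dcf, dc0b310, ea65bdc, fdca41e}.
Reachable from 3efed34: {2f96b30, 3efed34, 93da540}.
In 9bd9dcf's history but not 3efed34's: {09a9311, 20c0138, 24763fc, 2aa2d04, 2fe91eb, 3af6f0b, 5a99e8b, 83595fb, 9bd9dcf, dc0b310, ea65bdc, fdca41e} — 12 commits.

12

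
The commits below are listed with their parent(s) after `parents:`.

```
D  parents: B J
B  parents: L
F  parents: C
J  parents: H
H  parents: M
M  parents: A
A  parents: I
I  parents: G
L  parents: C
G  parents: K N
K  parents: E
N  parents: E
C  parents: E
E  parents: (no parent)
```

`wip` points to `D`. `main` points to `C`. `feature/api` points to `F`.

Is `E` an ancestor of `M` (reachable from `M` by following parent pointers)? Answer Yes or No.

Yes

Ancestors of M (commits reachable by following parents): {A, E, G, I, K, M, N}.
E is in that set, so it is an ancestor of M.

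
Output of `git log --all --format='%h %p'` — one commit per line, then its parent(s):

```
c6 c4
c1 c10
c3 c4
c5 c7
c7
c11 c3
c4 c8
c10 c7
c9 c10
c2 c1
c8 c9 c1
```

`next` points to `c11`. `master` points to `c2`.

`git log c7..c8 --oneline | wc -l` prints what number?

Reachable from c8: {c1, c10, c7, c8, c9}.
Reachable from c7: {c7}.
In c8's history but not c7's: {c1, c10, c8, c9} — 4 commits.

4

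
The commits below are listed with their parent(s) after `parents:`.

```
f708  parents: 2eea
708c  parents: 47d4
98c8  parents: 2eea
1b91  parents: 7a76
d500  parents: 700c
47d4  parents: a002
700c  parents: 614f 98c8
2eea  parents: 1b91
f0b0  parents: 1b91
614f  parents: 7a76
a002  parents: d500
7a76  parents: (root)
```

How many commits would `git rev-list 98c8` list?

Walking parent pointers from 98c8: reachable set = {1b91, 2eea, 7a76, 98c8}.
That is 4 commits.

4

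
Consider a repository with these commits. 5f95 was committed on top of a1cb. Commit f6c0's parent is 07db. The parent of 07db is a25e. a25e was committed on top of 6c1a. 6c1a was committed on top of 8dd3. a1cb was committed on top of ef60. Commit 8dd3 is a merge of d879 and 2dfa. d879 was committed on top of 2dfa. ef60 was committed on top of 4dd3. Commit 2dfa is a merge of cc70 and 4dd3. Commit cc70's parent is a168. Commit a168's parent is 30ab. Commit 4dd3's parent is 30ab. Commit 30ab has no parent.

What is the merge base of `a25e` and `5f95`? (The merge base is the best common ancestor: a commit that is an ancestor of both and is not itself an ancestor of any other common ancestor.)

4dd3

Ancestors of a25e: {2dfa, 30ab, 4dd3, 6c1a, 8dd3, a168, a25e, cc70, d879}.
Ancestors of 5f95: {30ab, 4dd3, 5f95, a1cb, ef60}.
Common ancestors: {30ab, 4dd3}.
Among these, 4dd3 is not an ancestor of any other common ancestor — it is the merge base.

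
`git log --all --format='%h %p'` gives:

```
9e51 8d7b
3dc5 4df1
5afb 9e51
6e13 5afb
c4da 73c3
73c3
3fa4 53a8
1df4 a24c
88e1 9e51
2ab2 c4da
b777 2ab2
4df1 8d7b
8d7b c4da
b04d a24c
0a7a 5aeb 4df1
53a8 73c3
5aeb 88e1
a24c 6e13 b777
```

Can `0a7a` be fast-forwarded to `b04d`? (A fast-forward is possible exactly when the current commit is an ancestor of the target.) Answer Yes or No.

No

A fast-forward from 0a7a to b04d is possible iff 0a7a is an ancestor of b04d.
Ancestors of b04d: {2ab2, 5afb, 6e13, 73c3, 8d7b, 9e51, a24c, b04d, b777, c4da}.
0a7a is not among them, so fast-forward is not possible.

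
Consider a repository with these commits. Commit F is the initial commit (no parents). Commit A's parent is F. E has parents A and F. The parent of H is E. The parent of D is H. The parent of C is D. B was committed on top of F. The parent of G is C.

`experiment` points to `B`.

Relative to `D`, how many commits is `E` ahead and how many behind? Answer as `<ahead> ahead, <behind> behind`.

0 ahead, 2 behind

Reachable from E: {A, E, F}.
Reachable from D: {A, D, E, F, H}.
Only in E's history (ahead): {} — 0.
Only in D's history (behind): {D, H} — 2.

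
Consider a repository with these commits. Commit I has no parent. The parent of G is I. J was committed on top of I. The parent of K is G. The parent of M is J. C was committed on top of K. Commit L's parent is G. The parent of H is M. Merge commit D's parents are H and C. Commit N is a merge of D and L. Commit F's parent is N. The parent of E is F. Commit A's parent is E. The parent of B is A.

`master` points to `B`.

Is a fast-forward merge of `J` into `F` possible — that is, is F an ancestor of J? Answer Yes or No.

No

A fast-forward from F to J is possible iff F is an ancestor of J.
Ancestors of J: {I, J}.
F is not among them, so fast-forward is not possible.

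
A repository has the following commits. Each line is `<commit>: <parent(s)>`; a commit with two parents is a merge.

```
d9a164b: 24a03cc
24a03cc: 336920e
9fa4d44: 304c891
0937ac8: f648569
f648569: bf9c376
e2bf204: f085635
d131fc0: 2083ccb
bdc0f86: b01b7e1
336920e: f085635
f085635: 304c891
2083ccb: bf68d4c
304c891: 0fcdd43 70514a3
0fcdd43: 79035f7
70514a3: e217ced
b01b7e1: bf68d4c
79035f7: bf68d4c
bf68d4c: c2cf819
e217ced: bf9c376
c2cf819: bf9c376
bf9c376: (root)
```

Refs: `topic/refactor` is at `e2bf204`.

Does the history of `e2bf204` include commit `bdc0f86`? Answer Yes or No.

No

Ancestors of e2bf204: {0fcdd43, 304c891, 70514a3, 79035f7, bf68d4c, bf9c376, c2cf819, e217ced, e2bf204, f085635}.
bdc0f86 is not in that set, so it is not an ancestor of e2bf204.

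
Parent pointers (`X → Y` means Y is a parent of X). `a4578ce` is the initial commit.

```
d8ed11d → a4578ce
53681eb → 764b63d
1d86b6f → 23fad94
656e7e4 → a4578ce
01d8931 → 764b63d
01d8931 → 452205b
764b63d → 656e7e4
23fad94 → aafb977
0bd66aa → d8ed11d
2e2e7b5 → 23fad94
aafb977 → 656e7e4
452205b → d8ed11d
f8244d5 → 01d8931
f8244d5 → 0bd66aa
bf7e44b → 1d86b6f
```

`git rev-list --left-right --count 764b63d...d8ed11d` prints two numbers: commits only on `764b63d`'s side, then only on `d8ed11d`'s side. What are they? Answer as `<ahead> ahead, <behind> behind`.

Reachable from 764b63d: {656e7e4, 764b63d, a4578ce}.
Reachable from d8ed11d: {a4578ce, d8ed11d}.
Only in 764b63d's history (ahead): {656e7e4, 764b63d} — 2.
Only in d8ed11d's history (behind): {d8ed11d} — 1.

2 ahead, 1 behind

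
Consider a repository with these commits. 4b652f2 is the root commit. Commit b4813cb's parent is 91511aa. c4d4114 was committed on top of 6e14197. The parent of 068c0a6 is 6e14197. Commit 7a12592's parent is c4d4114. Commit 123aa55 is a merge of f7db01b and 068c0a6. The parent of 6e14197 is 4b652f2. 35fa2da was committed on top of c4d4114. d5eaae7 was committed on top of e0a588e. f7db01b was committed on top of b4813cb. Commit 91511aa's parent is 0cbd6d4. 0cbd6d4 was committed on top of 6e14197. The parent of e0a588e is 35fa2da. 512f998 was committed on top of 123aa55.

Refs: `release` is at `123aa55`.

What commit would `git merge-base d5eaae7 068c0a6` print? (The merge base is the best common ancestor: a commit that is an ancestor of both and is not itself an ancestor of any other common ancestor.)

Ancestors of d5eaae7: {35fa2da, 4b652f2, 6e14197, c4d4114, d5eaae7, e0a588e}.
Ancestors of 068c0a6: {068c0a6, 4b652f2, 6e14197}.
Common ancestors: {4b652f2, 6e14197}.
Among these, 6e14197 is not an ancestor of any other common ancestor — it is the merge base.

6e14197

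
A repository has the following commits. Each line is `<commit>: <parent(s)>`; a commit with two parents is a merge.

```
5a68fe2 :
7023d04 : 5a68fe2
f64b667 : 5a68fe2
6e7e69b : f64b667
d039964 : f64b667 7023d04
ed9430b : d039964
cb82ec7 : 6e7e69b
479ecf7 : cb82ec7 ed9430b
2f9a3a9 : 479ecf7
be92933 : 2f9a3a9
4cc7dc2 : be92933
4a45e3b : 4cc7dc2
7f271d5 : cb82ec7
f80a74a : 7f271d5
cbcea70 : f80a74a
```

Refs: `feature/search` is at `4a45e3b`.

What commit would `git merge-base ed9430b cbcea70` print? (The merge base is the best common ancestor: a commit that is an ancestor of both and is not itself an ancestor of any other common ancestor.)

Ancestors of ed9430b: {5a68fe2, 7023d04, d039964, ed9430b, f64b667}.
Ancestors of cbcea70: {5a68fe2, 6e7e69b, 7f271d5, cb82ec7, cbcea70, f64b667, f80a74a}.
Common ancestors: {5a68fe2, f64b667}.
Among these, f64b667 is not an ancestor of any other common ancestor — it is the merge base.

f64b667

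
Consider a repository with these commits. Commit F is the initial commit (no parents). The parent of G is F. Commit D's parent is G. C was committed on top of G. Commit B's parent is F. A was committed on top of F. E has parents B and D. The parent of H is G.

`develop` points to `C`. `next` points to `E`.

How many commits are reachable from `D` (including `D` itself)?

Walking parent pointers from D: reachable set = {D, F, G}.
That is 3 commits.

3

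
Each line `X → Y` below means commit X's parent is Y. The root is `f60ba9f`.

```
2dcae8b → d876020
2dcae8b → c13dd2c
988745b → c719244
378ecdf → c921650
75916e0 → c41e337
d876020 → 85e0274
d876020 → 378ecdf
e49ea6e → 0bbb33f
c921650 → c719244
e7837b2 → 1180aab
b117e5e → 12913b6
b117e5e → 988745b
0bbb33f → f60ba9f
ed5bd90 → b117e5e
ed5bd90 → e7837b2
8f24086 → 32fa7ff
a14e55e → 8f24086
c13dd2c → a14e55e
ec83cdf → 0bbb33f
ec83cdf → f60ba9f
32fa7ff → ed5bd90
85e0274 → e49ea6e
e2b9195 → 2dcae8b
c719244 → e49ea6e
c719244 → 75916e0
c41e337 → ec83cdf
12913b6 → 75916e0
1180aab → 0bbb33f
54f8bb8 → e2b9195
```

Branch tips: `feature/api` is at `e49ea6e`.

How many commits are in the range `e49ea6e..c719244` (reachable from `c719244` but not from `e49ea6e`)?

Reachable from c719244: {0bbb33f, 75916e0, c41e337, c719244, e49ea6e, ec83cdf, f60ba9f}.
Reachable from e49ea6e: {0bbb33f, e49ea6e, f60ba9f}.
In c719244's history but not e49ea6e's: {75916e0, c41e337, c719244, ec83cdf} — 4 commits.

4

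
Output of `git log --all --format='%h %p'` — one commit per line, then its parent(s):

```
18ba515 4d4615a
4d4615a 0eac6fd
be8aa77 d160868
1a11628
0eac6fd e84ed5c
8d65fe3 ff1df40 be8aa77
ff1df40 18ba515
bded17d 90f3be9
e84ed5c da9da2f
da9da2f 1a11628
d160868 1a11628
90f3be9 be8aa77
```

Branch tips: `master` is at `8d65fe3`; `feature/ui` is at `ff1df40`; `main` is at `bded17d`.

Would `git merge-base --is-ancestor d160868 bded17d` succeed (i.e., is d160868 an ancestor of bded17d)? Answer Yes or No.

Ancestors of bded17d (commits reachable by following parents): {1a11628, 90f3be9, bded17d, be8aa77, d160868}.
d160868 is in that set, so it is an ancestor of bded17d.

Yes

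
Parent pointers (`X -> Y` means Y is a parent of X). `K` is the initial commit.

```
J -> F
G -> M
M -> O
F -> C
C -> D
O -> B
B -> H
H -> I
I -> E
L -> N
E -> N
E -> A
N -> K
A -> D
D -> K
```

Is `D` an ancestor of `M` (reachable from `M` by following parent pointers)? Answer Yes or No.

Ancestors of M (commits reachable by following parents): {A, B, D, E, H, I, K, M, N, O}.
D is in that set, so it is an ancestor of M.

Yes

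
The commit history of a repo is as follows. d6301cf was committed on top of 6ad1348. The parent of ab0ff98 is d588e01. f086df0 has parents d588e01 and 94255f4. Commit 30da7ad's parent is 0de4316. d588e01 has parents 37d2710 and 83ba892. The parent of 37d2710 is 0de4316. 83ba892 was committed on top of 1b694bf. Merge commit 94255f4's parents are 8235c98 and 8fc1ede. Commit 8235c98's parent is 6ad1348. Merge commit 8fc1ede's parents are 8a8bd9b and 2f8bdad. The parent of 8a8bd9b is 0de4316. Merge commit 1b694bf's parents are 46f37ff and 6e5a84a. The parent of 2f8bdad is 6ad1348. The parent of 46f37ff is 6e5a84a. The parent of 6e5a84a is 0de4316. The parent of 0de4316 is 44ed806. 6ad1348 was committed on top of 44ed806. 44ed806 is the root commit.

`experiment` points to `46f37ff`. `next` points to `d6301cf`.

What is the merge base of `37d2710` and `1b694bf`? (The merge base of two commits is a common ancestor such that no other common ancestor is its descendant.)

Ancestors of 37d2710: {0de4316, 37d2710, 44ed806}.
Ancestors of 1b694bf: {0de4316, 1b694bf, 44ed806, 46f37ff, 6e5a84a}.
Common ancestors: {0de4316, 44ed806}.
Among these, 0de4316 is not an ancestor of any other common ancestor — it is the merge base.

0de4316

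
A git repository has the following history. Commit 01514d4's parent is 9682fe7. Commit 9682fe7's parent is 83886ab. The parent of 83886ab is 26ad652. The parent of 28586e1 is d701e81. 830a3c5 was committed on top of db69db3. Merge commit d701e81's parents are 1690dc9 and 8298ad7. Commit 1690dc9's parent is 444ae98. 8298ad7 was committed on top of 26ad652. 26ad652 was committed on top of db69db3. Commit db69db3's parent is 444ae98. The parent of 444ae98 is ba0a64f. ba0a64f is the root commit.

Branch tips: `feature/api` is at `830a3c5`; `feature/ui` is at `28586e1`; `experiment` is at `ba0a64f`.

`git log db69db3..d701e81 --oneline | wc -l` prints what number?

4

Reachable from d701e81: {1690dc9, 26ad652, 444ae98, 8298ad7, ba0a64f, d701e81, db69db3}.
Reachable from db69db3: {444ae98, ba0a64f, db69db3}.
In d701e81's history but not db69db3's: {1690dc9, 26ad652, 8298ad7, d701e81} — 4 commits.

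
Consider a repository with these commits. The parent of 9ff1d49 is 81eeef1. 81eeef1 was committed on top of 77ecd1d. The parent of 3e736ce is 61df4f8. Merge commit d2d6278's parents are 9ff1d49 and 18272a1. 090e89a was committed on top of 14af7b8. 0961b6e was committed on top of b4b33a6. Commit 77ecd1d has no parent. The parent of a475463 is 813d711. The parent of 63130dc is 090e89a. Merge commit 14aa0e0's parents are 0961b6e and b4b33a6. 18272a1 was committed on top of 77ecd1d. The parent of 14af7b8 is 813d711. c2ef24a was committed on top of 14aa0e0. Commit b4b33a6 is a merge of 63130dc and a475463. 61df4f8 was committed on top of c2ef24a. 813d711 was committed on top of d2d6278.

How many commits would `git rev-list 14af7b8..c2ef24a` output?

Reachable from c2ef24a: {090e89a, 0961b6e, 14aa0e0, 14af7b8, 18272a1, 63130dc, 77ecd1d, 813d711, 81eeef1, 9ff1d49, a475463, b4b33a6, c2ef24a, d2d6278}.
Reachable from 14af7b8: {14af7b8, 18272a1, 77ecd1d, 813d711, 81eeef1, 9ff1d49, d2d6278}.
In c2ef24a's history but not 14af7b8's: {090e89a, 0961b6e, 14aa0e0, 63130dc, a475463, b4b33a6, c2ef24a} — 7 commits.

7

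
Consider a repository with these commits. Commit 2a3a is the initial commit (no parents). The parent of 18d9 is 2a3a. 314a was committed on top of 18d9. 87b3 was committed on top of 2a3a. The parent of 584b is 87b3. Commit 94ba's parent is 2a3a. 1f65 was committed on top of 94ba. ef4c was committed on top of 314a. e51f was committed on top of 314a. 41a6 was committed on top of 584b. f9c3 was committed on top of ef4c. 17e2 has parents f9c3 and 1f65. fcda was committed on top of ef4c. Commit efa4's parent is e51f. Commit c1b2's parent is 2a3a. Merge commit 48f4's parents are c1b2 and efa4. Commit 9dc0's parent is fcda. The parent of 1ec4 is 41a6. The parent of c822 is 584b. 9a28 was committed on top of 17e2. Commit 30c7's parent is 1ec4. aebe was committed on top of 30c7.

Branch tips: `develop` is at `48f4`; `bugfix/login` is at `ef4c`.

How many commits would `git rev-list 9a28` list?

9

Walking parent pointers from 9a28: reachable set = {17e2, 18d9, 1f65, 2a3a, 314a, 94ba, 9a28, ef4c, f9c3}.
That is 9 commits.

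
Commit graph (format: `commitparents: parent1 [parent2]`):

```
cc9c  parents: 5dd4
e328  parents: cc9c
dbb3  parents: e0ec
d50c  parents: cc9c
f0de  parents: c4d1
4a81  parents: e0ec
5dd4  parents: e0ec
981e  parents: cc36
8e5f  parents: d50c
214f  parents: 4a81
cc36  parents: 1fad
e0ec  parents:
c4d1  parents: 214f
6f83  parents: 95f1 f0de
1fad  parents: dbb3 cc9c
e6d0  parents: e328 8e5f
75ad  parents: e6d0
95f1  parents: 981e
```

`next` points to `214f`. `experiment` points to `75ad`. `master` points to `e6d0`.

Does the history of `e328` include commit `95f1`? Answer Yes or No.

Ancestors of e328: {5dd4, cc9c, e0ec, e328}.
95f1 is not in that set, so it is not an ancestor of e328.

No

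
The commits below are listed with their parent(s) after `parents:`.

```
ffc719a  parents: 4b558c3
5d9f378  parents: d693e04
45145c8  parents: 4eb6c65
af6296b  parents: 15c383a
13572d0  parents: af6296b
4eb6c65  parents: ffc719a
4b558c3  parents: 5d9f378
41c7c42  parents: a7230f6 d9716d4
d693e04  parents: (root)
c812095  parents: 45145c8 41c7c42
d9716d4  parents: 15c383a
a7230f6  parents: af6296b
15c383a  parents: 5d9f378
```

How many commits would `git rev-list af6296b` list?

4

Walking parent pointers from af6296b: reachable set = {15c383a, 5d9f378, af6296b, d693e04}.
That is 4 commits.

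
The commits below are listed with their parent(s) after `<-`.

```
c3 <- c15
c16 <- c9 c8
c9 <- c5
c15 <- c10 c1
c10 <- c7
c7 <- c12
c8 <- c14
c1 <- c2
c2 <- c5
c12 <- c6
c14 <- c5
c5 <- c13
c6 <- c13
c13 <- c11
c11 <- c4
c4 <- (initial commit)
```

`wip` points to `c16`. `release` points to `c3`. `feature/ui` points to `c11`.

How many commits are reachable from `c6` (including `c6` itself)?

4

Walking parent pointers from c6: reachable set = {c11, c13, c4, c6}.
That is 4 commits.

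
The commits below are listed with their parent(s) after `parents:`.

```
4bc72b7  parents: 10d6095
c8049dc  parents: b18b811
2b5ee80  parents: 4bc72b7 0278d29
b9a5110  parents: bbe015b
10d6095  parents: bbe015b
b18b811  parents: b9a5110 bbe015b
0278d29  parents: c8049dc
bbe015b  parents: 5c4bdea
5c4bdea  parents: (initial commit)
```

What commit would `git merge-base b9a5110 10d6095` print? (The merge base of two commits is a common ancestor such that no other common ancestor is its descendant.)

Ancestors of b9a5110: {5c4bdea, b9a5110, bbe015b}.
Ancestors of 10d6095: {10d6095, 5c4bdea, bbe015b}.
Common ancestors: {5c4bdea, bbe015b}.
Among these, bbe015b is not an ancestor of any other common ancestor — it is the merge base.

bbe015b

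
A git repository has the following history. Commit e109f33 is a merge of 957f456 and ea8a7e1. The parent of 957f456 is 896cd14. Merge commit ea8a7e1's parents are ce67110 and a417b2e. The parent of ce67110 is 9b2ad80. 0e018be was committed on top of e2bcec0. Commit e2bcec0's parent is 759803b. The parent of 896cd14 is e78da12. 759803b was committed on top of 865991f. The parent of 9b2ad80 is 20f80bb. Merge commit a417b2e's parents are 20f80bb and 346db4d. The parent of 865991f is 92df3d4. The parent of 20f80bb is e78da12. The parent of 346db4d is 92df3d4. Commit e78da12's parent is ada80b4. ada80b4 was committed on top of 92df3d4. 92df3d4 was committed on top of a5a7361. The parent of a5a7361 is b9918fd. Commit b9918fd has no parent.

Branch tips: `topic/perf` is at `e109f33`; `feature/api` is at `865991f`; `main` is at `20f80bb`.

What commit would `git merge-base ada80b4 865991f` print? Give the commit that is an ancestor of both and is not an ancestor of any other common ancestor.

92df3d4

Ancestors of ada80b4: {92df3d4, a5a7361, ada80b4, b9918fd}.
Ancestors of 865991f: {865991f, 92df3d4, a5a7361, b9918fd}.
Common ancestors: {92df3d4, a5a7361, b9918fd}.
Among these, 92df3d4 is not an ancestor of any other common ancestor — it is the merge base.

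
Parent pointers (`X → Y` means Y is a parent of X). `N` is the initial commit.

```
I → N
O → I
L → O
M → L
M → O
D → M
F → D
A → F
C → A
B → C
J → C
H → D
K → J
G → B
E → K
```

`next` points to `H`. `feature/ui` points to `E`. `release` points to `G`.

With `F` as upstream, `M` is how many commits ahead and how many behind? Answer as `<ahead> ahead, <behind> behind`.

Reachable from M: {I, L, M, N, O}.
Reachable from F: {D, F, I, L, M, N, O}.
Only in M's history (ahead): {} — 0.
Only in F's history (behind): {D, F} — 2.

0 ahead, 2 behind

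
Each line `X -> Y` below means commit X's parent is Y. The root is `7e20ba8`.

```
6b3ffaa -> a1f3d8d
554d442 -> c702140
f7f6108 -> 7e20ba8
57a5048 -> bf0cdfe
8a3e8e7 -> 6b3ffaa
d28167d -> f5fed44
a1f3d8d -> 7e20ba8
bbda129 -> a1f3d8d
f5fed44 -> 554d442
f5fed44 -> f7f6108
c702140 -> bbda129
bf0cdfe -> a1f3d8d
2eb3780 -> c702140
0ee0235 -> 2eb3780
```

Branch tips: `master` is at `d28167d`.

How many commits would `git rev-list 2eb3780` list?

Walking parent pointers from 2eb3780: reachable set = {2eb3780, 7e20ba8, a1f3d8d, bbda129, c702140}.
That is 5 commits.

5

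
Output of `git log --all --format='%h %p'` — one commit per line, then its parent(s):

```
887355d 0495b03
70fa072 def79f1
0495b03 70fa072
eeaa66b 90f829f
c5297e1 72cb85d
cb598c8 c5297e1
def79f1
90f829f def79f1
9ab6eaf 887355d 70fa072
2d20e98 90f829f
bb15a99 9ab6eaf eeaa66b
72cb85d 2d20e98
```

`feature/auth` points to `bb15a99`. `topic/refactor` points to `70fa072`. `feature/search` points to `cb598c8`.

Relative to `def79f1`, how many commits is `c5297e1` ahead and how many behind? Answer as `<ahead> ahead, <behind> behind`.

Reachable from c5297e1: {2d20e98, 72cb85d, 90f829f, c5297e1, def79f1}.
Reachable from def79f1: {def79f1}.
Only in c5297e1's history (ahead): {2d20e98, 72cb85d, 90f829f, c5297e1} — 4.
Only in def79f1's history (behind): {} — 0.

4 ahead, 0 behind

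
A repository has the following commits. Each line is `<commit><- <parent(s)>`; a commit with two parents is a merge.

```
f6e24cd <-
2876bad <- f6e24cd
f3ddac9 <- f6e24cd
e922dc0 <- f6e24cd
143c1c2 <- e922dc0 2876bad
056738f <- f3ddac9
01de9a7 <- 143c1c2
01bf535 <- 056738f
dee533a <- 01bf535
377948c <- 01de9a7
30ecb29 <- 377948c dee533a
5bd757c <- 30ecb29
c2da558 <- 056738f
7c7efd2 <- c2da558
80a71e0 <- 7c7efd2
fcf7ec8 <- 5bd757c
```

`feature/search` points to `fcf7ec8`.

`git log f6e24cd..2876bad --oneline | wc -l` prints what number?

1

Reachable from 2876bad: {2876bad, f6e24cd}.
Reachable from f6e24cd: {f6e24cd}.
In 2876bad's history but not f6e24cd's: {2876bad} — 1 commit.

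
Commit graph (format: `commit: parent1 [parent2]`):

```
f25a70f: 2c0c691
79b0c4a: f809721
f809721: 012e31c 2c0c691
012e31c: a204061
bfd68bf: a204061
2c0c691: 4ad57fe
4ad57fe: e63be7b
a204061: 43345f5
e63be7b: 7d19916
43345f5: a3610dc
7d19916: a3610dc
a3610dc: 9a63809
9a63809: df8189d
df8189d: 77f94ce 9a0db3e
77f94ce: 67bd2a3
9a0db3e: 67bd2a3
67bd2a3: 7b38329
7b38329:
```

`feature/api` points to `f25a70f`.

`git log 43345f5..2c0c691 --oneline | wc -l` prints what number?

4

Reachable from 2c0c691: {2c0c691, 4ad57fe, 67bd2a3, 77f94ce, 7b38329, 7d19916, 9a0db3e, 9a63809, a3610dc, df8189d, e63be7b}.
Reachable from 43345f5: {43345f5, 67bd2a3, 77f94ce, 7b38329, 9a0db3e, 9a63809, a3610dc, df8189d}.
In 2c0c691's history but not 43345f5's: {2c0c691, 4ad57fe, 7d19916, e63be7b} — 4 commits.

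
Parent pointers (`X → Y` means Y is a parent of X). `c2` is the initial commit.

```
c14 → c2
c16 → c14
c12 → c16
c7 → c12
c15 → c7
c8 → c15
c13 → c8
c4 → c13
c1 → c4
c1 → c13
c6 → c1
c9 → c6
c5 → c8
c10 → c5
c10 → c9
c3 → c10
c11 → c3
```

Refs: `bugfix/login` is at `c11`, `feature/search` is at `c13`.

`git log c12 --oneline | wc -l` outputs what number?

Walking parent pointers from c12: reachable set = {c12, c14, c16, c2}.
That is 4 commits.

4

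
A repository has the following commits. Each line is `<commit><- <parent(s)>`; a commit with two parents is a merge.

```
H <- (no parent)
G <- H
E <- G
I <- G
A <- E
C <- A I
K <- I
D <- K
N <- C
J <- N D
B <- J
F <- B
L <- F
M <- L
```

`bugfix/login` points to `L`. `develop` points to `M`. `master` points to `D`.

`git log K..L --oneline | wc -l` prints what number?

9

Reachable from L: {A, B, C, D, E, F, G, H, I, J, K, L, N}.
Reachable from K: {G, H, I, K}.
In L's history but not K's: {A, B, C, D, E, F, J, L, N} — 9 commits.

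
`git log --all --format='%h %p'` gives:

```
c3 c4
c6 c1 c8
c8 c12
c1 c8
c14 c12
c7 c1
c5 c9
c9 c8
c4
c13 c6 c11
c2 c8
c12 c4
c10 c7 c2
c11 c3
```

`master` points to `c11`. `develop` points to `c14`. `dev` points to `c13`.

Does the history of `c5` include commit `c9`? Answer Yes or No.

Yes

Ancestors of c5 (commits reachable by following parents): {c12, c4, c5, c8, c9}.
c9 is in that set, so it is an ancestor of c5.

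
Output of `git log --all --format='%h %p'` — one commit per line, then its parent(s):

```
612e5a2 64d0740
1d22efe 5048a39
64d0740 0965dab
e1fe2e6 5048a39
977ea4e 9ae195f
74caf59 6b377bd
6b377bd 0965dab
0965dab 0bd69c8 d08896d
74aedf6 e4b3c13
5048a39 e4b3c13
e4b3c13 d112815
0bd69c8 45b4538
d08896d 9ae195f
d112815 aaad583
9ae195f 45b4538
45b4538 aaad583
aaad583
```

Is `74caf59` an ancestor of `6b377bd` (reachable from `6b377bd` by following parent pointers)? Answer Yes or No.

Ancestors of 6b377bd: {0965dab, 0bd69c8, 45b4538, 6b377bd, 9ae195f, aaad583, d08896d}.
74caf59 is not in that set, so it is not an ancestor of 6b377bd.

No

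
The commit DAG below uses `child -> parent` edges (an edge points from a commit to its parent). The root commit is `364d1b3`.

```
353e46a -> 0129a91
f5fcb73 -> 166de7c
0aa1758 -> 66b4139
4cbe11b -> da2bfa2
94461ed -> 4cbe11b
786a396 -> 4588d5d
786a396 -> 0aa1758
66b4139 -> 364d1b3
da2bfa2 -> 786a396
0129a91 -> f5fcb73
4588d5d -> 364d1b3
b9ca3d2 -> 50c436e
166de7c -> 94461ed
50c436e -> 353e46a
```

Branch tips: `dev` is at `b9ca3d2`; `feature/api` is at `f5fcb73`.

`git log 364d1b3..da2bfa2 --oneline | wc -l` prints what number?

5

Reachable from da2bfa2: {0aa1758, 364d1b3, 4588d5d, 66b4139, 786a396, da2bfa2}.
Reachable from 364d1b3: {364d1b3}.
In da2bfa2's history but not 364d1b3's: {0aa1758, 4588d5d, 66b4139, 786a396, da2bfa2} — 5 commits.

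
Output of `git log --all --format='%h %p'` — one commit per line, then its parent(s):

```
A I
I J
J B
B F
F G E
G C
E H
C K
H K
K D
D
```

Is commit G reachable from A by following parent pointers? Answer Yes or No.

Yes

Ancestors of A (commits reachable by following parents): {A, B, C, D, E, F, G, H, I, J, K}.
G is in that set, so it is an ancestor of A.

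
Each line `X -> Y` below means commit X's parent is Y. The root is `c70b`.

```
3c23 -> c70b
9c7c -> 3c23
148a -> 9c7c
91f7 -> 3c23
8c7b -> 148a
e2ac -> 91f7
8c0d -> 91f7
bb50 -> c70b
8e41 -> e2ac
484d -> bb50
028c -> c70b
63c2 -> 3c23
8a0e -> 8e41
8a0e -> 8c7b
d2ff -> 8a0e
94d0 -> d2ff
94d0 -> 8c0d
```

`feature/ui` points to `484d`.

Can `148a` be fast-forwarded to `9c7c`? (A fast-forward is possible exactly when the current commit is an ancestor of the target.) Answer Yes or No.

No

A fast-forward from 148a to 9c7c is possible iff 148a is an ancestor of 9c7c.
Ancestors of 9c7c: {3c23, 9c7c, c70b}.
148a is not among them, so fast-forward is not possible.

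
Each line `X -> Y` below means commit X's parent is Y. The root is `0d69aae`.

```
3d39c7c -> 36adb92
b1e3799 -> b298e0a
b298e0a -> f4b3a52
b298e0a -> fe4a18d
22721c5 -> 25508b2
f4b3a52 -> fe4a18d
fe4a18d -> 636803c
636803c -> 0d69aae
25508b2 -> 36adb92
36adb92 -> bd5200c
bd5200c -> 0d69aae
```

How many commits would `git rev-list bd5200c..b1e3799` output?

5

Reachable from b1e3799: {0d69aae, 636803c, b1e3799, b298e0a, f4b3a52, fe4a18d}.
Reachable from bd5200c: {0d69aae, bd5200c}.
In b1e3799's history but not bd5200c's: {636803c, b1e3799, b298e0a, f4b3a52, fe4a18d} — 5 commits.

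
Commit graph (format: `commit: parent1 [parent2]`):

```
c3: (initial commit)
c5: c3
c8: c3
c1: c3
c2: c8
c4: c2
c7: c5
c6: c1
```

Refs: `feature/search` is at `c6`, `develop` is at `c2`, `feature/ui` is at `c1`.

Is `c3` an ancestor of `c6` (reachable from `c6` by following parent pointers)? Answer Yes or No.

Yes

Ancestors of c6 (commits reachable by following parents): {c1, c3, c6}.
c3 is in that set, so it is an ancestor of c6.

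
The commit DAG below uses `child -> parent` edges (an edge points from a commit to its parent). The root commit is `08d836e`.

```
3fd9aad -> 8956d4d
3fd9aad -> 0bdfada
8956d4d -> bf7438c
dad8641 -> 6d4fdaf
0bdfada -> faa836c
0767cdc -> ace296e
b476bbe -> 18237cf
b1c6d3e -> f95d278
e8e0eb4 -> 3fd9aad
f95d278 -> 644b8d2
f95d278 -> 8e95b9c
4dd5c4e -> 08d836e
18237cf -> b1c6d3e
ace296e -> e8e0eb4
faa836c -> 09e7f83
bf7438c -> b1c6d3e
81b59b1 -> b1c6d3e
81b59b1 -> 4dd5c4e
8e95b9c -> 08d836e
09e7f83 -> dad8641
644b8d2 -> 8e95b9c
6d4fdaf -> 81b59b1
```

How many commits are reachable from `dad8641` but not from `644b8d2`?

Reachable from dad8641: {08d836e, 4dd5c4e, 644b8d2, 6d4fdaf, 81b59b1, 8e95b9c, b1c6d3e, dad8641, f95d278}.
Reachable from 644b8d2: {08d836e, 644b8d2, 8e95b9c}.
In dad8641's history but not 644b8d2's: {4dd5c4e, 6d4fdaf, 81b59b1, b1c6d3e, dad8641, f95d278} — 6 commits.

6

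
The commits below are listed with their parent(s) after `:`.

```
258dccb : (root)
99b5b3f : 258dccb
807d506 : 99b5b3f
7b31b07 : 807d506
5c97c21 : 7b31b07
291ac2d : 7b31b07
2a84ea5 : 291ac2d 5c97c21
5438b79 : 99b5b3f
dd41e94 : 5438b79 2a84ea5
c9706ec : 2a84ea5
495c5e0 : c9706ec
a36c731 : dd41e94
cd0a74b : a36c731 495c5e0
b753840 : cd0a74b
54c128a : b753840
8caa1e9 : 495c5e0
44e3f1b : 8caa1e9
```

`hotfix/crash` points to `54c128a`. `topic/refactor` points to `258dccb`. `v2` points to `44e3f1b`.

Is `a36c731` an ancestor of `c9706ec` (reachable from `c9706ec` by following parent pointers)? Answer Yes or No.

Ancestors of c9706ec: {258dccb, 291ac2d, 2a84ea5, 5c97c21, 7b31b07, 807d506, 99b5b3f, c9706ec}.
a36c731 is not in that set, so it is not an ancestor of c9706ec.

No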